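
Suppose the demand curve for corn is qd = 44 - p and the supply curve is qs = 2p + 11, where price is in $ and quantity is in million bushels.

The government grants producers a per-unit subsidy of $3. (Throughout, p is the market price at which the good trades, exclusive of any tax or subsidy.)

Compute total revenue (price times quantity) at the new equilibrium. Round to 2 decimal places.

Original equilibrium: 44 - p = 2p + 11 gives 33 = 3p, so p = 11 and q = 33.
Since sellers receive the price plus the subsidy, the effective supply curve becomes qs = 2p + 17.
New equilibrium: 44 - p = 2p + 17 ⇒ 27 = 3p ⇒ p = 9, q = 35.
New expenditure = 9 × 35 = 315.00.

315.00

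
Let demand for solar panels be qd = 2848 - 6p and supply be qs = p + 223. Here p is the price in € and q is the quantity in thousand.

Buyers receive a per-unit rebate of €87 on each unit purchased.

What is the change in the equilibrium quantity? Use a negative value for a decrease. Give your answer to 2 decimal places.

Solve the original market: 2848 - 6p = p + 223, hence p = 375 and q = 598.
Since buyers' out-of-pocket price is the market price minus the rebate, the effective demand curve becomes qd = 3370 - 6p.
Equate the new curves: 3370 - 6p = p + 223, giving 3147 = 7p, p = 3147/7 ≈ 449.5714, q = 4708/7 ≈ 672.5714.
Δq = 672.5714 − 598 = +74.57.

+74.57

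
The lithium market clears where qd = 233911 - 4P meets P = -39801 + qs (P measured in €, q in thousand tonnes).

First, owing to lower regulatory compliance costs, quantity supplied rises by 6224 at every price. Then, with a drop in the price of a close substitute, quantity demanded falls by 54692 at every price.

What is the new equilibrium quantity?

72663.8

Original equilibrium: 233911 - 4P = P + 39801 gives 194110 = 5P, so P = 38822 and q = 78623.
With the change applied: demand qd = 179219 - 4P, supply qs = P + 46025.
New equilibrium: 179219 - 4P = P + 46025 ⇒ 133194 = 5P ⇒ P = 26638.8, q = 72663.8.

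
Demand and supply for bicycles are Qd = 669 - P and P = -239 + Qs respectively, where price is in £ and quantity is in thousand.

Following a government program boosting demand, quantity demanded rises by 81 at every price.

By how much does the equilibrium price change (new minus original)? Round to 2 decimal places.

+40.50

Initially, 669 - P = P + 239, so 430 = 2P and P = 215, Q = 454.
After the shift, demand is Qd = 750 - P and supply is Qs = P + 239.
Clearing the new market: 750 - P = P + 239, so P = 255.5 and Q = 494.5.
ΔP = 255.5 − 215 = +40.50.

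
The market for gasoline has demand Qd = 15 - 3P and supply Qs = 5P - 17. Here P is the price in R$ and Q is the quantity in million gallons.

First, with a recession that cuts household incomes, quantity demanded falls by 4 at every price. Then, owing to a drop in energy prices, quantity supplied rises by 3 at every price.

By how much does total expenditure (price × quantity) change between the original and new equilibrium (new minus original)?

Solve the original market: 15 - 3P = 5P - 17, hence P = 4 and Q = 3.
The new curves are Qd = 11 - 3P (demand) and Qs = 5P - 14 (supply).
Clearing the new market: 11 - 3P = 5P - 14, so P = 3.125 and Q = 1.625.
Expenditure moves from 4×3 = 12 to 3.125×1.625 = 5.078125; change = -6.921875.

-6.921875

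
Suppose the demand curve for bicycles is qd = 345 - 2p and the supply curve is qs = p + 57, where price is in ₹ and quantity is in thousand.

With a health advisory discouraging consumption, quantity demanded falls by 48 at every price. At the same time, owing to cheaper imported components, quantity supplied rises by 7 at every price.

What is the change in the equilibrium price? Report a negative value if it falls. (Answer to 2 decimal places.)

Solve the original market: 345 - 2p = p + 57, hence p = 96 and q = 153.
After the shift, demand is qd = 297 - 2p and supply is qs = p + 64.
Equate the new curves: 297 - 2p = p + 64, giving 233 = 3p, p = 233/3 ≈ 77.6667, q = 425/3 ≈ 141.6667.
Δp = 77.6667 − 96 = -18.33.

-18.33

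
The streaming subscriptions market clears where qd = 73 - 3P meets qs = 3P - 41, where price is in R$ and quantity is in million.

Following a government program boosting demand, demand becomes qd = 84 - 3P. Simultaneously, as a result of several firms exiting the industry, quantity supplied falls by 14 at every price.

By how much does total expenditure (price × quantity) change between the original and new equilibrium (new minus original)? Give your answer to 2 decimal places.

Initially, 73 - 3P = 3P - 41, so 114 = 6P and P = 19, q = 16.
With the change applied: demand qd = 84 - 3P, supply qs = 3P - 55.
Equate the new curves: 84 - 3P = 3P - 55, giving 139 = 6P, P = 139/6 ≈ 23.1667, q = 14.5.
Expenditure moves from 19×16 = 304 to 23.1667×14.5 = 335.9167; change = +31.92.

+31.92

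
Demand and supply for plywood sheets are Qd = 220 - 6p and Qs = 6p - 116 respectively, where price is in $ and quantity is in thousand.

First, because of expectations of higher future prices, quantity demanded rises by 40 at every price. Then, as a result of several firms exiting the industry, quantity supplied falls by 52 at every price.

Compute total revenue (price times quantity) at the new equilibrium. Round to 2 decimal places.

Before the shock: 220 - 6p = 6p - 116 ⇒ 336 = 12p ⇒ p = 28, Q = 52.
After the shift, demand is Qd = 260 - 6p and supply is Qs = 6p - 168.
Equate the new curves: 260 - 6p = 6p - 168, giving 428 = 12p, p = 107/3 ≈ 35.6667, Q = 46.
New expenditure = 35.6667 × 46 = 1640.67.

1640.67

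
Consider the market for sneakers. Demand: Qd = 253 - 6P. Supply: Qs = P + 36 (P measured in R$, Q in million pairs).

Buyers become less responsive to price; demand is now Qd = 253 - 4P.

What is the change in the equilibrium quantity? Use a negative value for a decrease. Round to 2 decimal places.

Original equilibrium: 253 - 6P = P + 36 gives 217 = 7P, so P = 31 and Q = 67.
The shock moves the curves to Qd = 253 - 4P and Qs = P + 36.
Equate the new curves: 253 - 4P = P + 36, giving 217 = 5P, P = 43.4, Q = 79.4.
ΔQ = 79.4 − 67 = +12.40.

+12.40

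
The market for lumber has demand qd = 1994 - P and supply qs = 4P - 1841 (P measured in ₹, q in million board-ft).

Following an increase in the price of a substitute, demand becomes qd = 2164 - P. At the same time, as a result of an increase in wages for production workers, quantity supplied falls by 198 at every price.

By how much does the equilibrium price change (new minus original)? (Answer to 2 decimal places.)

+73.60

Original equilibrium: 1994 - P = 4P - 1841 gives 3835 = 5P, so P = 767 and q = 1227.
With the change applied: demand qd = 2164 - P, supply qs = 4P - 2039.
New equilibrium: 2164 - P = 4P - 2039 ⇒ 4203 = 5P ⇒ P = 840.6, q = 1323.4.
ΔP = 840.6 − 767 = +73.60.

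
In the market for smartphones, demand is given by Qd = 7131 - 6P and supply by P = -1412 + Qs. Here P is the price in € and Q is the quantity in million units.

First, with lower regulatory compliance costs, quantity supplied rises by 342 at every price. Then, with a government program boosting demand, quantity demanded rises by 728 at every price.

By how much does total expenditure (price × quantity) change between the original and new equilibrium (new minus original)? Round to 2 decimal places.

Initially, 7131 - 6P = P + 1412, so 5719 = 7P and P = 817, Q = 2229.
With the change applied: demand Qd = 7859 - 6P, supply Qs = P + 1754.
Clearing the new market: 7859 - 6P = P + 1754, so P = 6105/7 ≈ 872.1429 and Q = 18383/7 ≈ 2626.1429.
Expenditure moves from 817×2229 = 1821093 to 872.1429×2626.1429 = 2290371.7347; change = +469278.73.

+469278.73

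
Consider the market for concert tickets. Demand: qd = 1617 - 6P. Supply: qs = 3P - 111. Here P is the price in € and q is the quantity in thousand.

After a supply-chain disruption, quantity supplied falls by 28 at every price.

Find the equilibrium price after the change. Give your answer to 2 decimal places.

195.11

Original equilibrium: 1617 - 6P = 3P - 111 gives 1728 = 9P, so P = 192 and q = 465.
With the change applied: demand qd = 1617 - 6P, supply qs = 3P - 139.
Clearing the new market: 1617 - 6P = 3P - 139, so P = 1756/9 ≈ 195.1111 and q = 1339/3 ≈ 446.3333.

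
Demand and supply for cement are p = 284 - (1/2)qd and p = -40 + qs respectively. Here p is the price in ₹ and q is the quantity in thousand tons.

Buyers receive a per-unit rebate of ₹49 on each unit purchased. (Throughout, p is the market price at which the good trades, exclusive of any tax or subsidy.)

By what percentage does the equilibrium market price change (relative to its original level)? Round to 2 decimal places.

+18.56

Before the shock: 568 - 2p = p + 40 ⇒ 528 = 3p ⇒ p = 176, q = 216.
Since buyers' out-of-pocket price is the market price minus the rebate, the effective demand curve becomes qd = 666 - 2p.
New equilibrium: 666 - 2p = p + 40 ⇒ 626 = 3p ⇒ p = 626/3 ≈ 208.6667, q = 746/3 ≈ 248.6667.
%Δp = (208.6667 − 176) / 176 × 100 = +18.56%.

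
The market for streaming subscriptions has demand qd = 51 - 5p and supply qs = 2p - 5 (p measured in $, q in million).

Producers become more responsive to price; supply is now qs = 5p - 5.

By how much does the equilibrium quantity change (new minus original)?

Original equilibrium: 51 - 5p = 2p - 5 gives 56 = 7p, so p = 8 and q = 11.
The shock moves the curves to qd = 51 - 5p and qs = 5p - 5.
New equilibrium: 51 - 5p = 5p - 5 ⇒ 56 = 10p ⇒ p = 5.6, q = 23.
Δq = 23 − 11 = +12.

+12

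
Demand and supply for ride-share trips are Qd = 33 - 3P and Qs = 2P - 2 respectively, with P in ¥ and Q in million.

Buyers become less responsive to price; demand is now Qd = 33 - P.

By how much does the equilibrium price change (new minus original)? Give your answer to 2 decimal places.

+4.67

Original equilibrium: 33 - 3P = 2P - 2 gives 35 = 5P, so P = 7 and Q = 12.
With the change applied: demand Qd = 33 - P, supply Qs = 2P - 2.
Setting them equal: 33 - P = 2P - 2 → 35 = 3P, so P = 35/3 ≈ 11.6667 and Q = 64/3 ≈ 21.3333.
ΔP = 11.6667 − 7 = +4.67.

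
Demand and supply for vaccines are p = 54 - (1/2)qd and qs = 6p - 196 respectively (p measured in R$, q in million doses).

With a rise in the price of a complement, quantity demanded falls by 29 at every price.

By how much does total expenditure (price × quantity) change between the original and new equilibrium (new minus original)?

Original equilibrium: 108 - 2p = 6p - 196 gives 304 = 8p, so p = 38 and q = 32.
With the change applied: demand qd = 79 - 2p, supply qs = 6p - 196.
New equilibrium: 79 - 2p = 6p - 196 ⇒ 275 = 8p ⇒ p = 34.375, q = 10.25.
Expenditure moves from 38×32 = 1216 to 34.375×10.25 = 352.34375; change = -863.65625.

-863.65625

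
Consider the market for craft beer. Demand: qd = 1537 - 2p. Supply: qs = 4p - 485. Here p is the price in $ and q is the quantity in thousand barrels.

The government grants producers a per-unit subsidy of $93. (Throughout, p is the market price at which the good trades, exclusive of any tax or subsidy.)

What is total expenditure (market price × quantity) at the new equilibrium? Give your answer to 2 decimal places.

Before the shock: 1537 - 2p = 4p - 485 ⇒ 2022 = 6p ⇒ p = 337, q = 863.
Since sellers receive the price plus the subsidy, the effective supply curve becomes qs = 4p - 113.
Setting them equal: 1537 - 2p = 4p - 113 → 1650 = 6p, so p = 275 and q = 987.
New expenditure = 275 × 987 = 271425.00.

271425.00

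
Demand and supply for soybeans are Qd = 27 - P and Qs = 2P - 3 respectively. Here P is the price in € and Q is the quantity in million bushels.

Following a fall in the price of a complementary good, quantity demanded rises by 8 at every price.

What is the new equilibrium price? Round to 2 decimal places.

Initially, 27 - P = 2P - 3, so 30 = 3P and P = 10, Q = 17.
With the change applied: demand Qd = 35 - P, supply Qs = 2P - 3.
Setting them equal: 35 - P = 2P - 3 → 38 = 3P, so P = 38/3 ≈ 12.6667 and Q = 67/3 ≈ 22.3333.

12.67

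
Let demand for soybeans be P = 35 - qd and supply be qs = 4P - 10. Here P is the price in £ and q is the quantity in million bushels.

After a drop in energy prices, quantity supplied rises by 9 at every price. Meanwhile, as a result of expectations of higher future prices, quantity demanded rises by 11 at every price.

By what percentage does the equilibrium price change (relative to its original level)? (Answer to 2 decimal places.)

Before the shock: 35 - P = 4P - 10 ⇒ 45 = 5P ⇒ P = 9, q = 26.
With the change applied: demand qd = 46 - P, supply qs = 4P - 1.
Clearing the new market: 46 - P = 4P - 1, so P = 9.4 and q = 36.6.
%ΔP = (9.4 − 9) / 9 × 100 = +4.44%.

+4.44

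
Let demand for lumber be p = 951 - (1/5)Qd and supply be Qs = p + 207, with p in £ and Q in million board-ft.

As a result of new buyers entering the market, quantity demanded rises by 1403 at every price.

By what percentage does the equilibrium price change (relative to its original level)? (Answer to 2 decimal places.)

Before the shock: 4755 - 5p = p + 207 ⇒ 4548 = 6p ⇒ p = 758, Q = 965.
After the shift, demand is Qd = 6158 - 5p and supply is Qs = p + 207.
Equate the new curves: 6158 - 5p = p + 207, giving 5951 = 6p, p = 5951/6 ≈ 991.8333, Q = 7193/6 ≈ 1198.8333.
%Δp = (991.8333 − 758) / 758 × 100 = +30.85%.

+30.85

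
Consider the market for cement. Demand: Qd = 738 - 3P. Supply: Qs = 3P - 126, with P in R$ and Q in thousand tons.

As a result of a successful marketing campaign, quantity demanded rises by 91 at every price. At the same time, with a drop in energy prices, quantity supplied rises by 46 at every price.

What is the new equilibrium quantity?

374.5

Before the shock: 738 - 3P = 3P - 126 ⇒ 864 = 6P ⇒ P = 144, Q = 306.
The shock moves the curves to Qd = 829 - 3P and Qs = 3P - 80.
Setting them equal: 829 - 3P = 3P - 80 → 909 = 6P, so P = 151.5 and Q = 374.5.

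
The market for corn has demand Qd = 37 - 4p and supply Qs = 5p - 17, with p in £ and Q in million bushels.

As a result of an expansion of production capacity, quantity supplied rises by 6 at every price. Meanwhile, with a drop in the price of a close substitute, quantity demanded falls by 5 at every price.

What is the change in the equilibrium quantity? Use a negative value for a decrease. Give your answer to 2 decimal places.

-0.11

Original equilibrium: 37 - 4p = 5p - 17 gives 54 = 9p, so p = 6 and Q = 13.
The new curves are Qd = 32 - 4p (demand) and Qs = 5p - 11 (supply).
Equate the new curves: 32 - 4p = 5p - 11, giving 43 = 9p, p = 43/9 ≈ 4.7778, Q = 116/9 ≈ 12.8889.
ΔQ = 12.8889 − 13 = -0.11.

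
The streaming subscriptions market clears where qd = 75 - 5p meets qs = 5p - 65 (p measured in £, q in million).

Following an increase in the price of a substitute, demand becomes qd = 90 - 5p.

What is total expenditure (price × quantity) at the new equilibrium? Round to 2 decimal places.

193.75

Initially, 75 - 5p = 5p - 65, so 140 = 10p and p = 14, q = 5.
After the shift, demand is qd = 90 - 5p and supply is qs = 5p - 65.
Clearing the new market: 90 - 5p = 5p - 65, so p = 15.5 and q = 12.5.
New expenditure = 15.5 × 12.5 = 193.75.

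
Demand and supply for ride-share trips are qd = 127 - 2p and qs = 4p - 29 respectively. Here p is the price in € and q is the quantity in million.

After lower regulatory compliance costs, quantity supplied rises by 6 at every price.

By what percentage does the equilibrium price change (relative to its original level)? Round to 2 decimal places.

-3.85

Original equilibrium: 127 - 2p = 4p - 29 gives 156 = 6p, so p = 26 and q = 75.
With the change applied: demand qd = 127 - 2p, supply qs = 4p - 23.
Clearing the new market: 127 - 2p = 4p - 23, so p = 25 and q = 77.
%Δp = (25 − 26) / 26 × 100 = -3.85%.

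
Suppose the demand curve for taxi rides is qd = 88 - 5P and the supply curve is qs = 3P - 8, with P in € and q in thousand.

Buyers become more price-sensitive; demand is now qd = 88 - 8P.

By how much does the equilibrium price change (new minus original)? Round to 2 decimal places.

-3.27

Before the shock: 88 - 5P = 3P - 8 ⇒ 96 = 8P ⇒ P = 12, q = 28.
With the change applied: demand qd = 88 - 8P, supply qs = 3P - 8.
Clearing the new market: 88 - 8P = 3P - 8, so P = 96/11 ≈ 8.7273 and q = 200/11 ≈ 18.1818.
ΔP = 8.7273 − 12 = -3.27.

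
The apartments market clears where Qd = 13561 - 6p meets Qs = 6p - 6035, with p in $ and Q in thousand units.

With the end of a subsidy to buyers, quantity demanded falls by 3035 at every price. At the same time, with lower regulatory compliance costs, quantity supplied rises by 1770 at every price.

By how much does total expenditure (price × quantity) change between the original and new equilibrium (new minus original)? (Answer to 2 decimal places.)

-2286376.88

Before the shock: 13561 - 6p = 6p - 6035 ⇒ 19596 = 12p ⇒ p = 1633, Q = 3763.
With the change applied: demand Qd = 10526 - 6p, supply Qs = 6p - 4265.
Setting them equal: 10526 - 6p = 6p - 4265 → 14791 = 12p, so p = 14791/12 ≈ 1232.5833 and Q = 3130.5.
Expenditure moves from 1633×3763 = 6144979 to 1232.5833×3130.5 = 3858602.125; change = -2286376.88.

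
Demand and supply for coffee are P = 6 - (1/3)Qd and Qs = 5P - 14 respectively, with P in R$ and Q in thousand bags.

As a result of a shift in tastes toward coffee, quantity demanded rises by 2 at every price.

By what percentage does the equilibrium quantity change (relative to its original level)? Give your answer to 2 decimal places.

+20.83

Before the shock: 18 - 3P = 5P - 14 ⇒ 32 = 8P ⇒ P = 4, Q = 6.
The shock moves the curves to Qd = 20 - 3P and Qs = 5P - 14.
New equilibrium: 20 - 3P = 5P - 14 ⇒ 34 = 8P ⇒ P = 4.25, Q = 7.25.
%ΔQ = (7.25 − 6) / 6 × 100 = +20.83%.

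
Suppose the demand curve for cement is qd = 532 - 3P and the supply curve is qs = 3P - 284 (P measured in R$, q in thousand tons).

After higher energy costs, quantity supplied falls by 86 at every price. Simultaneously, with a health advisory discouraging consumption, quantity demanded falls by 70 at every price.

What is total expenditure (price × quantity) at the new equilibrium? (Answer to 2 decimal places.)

6378.67

Initially, 532 - 3P = 3P - 284, so 816 = 6P and P = 136, q = 124.
With the change applied: demand qd = 462 - 3P, supply qs = 3P - 370.
Clearing the new market: 462 - 3P = 3P - 370, so P = 416/3 ≈ 138.6667 and q = 46.
New expenditure = 138.6667 × 46 = 6378.67.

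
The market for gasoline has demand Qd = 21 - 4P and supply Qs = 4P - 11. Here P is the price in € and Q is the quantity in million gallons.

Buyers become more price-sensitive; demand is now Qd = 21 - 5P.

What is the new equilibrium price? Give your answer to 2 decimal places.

3.56

Before the shock: 21 - 4P = 4P - 11 ⇒ 32 = 8P ⇒ P = 4, Q = 5.
The new curves are Qd = 21 - 5P (demand) and Qs = 4P - 11 (supply).
Setting them equal: 21 - 5P = 4P - 11 → 32 = 9P, so P = 32/9 ≈ 3.5556 and Q = 29/9 ≈ 3.2222.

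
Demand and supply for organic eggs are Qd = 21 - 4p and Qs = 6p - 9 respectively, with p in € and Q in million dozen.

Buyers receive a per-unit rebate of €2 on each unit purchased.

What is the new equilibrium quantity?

Initially, 21 - 4p = 6p - 9, so 30 = 10p and p = 3, Q = 9.
Since buyers' out-of-pocket price is the market price minus the rebate, the effective demand curve becomes Qd = 29 - 4p.
New equilibrium: 29 - 4p = 6p - 9 ⇒ 38 = 10p ⇒ p = 3.8, Q = 13.8.

13.8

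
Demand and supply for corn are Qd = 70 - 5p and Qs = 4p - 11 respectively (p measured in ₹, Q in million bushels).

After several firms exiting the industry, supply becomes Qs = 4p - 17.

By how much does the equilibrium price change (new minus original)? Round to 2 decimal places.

+0.67

Initially, 70 - 5p = 4p - 11, so 81 = 9p and p = 9, Q = 25.
The new curves are Qd = 70 - 5p (demand) and Qs = 4p - 17 (supply).
Clearing the new market: 70 - 5p = 4p - 17, so p = 29/3 ≈ 9.6667 and Q = 65/3 ≈ 21.6667.
Δp = 9.6667 − 9 = +0.67.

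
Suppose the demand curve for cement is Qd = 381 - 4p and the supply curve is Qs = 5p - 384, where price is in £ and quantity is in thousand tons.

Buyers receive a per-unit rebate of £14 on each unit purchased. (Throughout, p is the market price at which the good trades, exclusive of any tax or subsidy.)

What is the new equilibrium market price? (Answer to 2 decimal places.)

Initially, 381 - 4p = 5p - 384, so 765 = 9p and p = 85, Q = 41.
Since buyers' out-of-pocket price is the market price minus the rebate, the effective demand curve becomes Qd = 437 - 4p.
Clearing the new market: 437 - 4p = 5p - 384, so p = 821/9 ≈ 91.2222 and Q = 649/9 ≈ 72.1111.

91.22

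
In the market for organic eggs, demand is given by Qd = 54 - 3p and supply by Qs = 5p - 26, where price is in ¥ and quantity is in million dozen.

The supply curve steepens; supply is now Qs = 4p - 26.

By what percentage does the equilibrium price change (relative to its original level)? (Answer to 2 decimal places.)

+14.29

Solve the original market: 54 - 3p = 5p - 26, hence p = 10 and Q = 24.
The new curves are Qd = 54 - 3p (demand) and Qs = 4p - 26 (supply).
Setting them equal: 54 - 3p = 4p - 26 → 80 = 7p, so p = 80/7 ≈ 11.4286 and Q = 138/7 ≈ 19.7143.
%Δp = (11.4286 − 10) / 10 × 100 = +14.29%.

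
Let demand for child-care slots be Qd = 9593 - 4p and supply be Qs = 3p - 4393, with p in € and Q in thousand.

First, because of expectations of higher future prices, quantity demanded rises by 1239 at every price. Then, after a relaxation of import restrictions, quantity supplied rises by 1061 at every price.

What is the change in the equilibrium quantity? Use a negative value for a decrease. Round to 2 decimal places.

Original equilibrium: 9593 - 4p = 3p - 4393 gives 13986 = 7p, so p = 1998 and Q = 1601.
After the shift, demand is Qd = 10832 - 4p and supply is Qs = 3p - 3332.
Setting them equal: 10832 - 4p = 3p - 3332 → 14164 = 7p, so p = 14164/7 ≈ 2023.4286 and Q = 19168/7 ≈ 2738.2857.
ΔQ = 2738.2857 − 1601 = +1137.29.

+1137.29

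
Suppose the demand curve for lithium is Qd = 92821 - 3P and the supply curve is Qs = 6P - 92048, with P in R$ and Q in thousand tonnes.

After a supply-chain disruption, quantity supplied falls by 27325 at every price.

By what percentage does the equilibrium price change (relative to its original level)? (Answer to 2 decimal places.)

Original equilibrium: 92821 - 3P = 6P - 92048 gives 184869 = 9P, so P = 20541 and Q = 31198.
With the change applied: demand Qd = 92821 - 3P, supply Qs = 6P - 119373.
New equilibrium: 92821 - 3P = 6P - 119373 ⇒ 212194 = 9P ⇒ P = 212194/9 ≈ 23577.1111, Q = 66269/3 ≈ 22089.6667.
%ΔP = (23577.1111 − 20541) / 20541 × 100 = +14.78%.

+14.78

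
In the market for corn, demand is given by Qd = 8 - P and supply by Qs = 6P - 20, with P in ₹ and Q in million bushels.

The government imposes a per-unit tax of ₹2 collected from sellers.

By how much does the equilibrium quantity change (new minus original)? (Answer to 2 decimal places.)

-1.71

Solve the original market: 8 - P = 6P - 20, hence P = 4 and Q = 4.
Since sellers keep the price net of the tax, the effective supply curve becomes Qs = 6P - 32.
New equilibrium: 8 - P = 6P - 32 ⇒ 40 = 7P ⇒ P = 40/7 ≈ 5.7143, Q = 16/7 ≈ 2.2857.
ΔQ = 2.2857 − 4 = -1.71.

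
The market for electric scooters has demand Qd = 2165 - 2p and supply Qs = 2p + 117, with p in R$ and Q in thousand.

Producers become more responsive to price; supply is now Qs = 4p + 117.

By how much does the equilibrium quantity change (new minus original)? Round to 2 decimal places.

Before the shock: 2165 - 2p = 2p + 117 ⇒ 2048 = 4p ⇒ p = 512, Q = 1141.
The new curves are Qd = 2165 - 2p (demand) and Qs = 4p + 117 (supply).
Setting them equal: 2165 - 2p = 4p + 117 → 2048 = 6p, so p = 1024/3 ≈ 341.3333 and Q = 4447/3 ≈ 1482.3333.
ΔQ = 1482.3333 − 1141 = +341.33.

+341.33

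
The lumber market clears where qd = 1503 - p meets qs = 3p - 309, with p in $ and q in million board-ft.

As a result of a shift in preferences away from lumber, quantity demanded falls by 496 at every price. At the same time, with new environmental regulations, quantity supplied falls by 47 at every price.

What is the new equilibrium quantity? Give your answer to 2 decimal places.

Original equilibrium: 1503 - p = 3p - 309 gives 1812 = 4p, so p = 453 and q = 1050.
After the shift, demand is qd = 1007 - p and supply is qs = 3p - 356.
Clearing the new market: 1007 - p = 3p - 356, so p = 340.75 and q = 666.25.

666.25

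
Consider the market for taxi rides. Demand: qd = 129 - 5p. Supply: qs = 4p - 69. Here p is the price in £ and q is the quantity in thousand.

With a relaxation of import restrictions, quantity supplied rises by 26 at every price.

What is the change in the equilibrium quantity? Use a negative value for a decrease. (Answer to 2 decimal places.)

+14.44

Solve the original market: 129 - 5p = 4p - 69, hence p = 22 and q = 19.
The new curves are qd = 129 - 5p (demand) and qs = 4p - 43 (supply).
New equilibrium: 129 - 5p = 4p - 43 ⇒ 172 = 9p ⇒ p = 172/9 ≈ 19.1111, q = 301/9 ≈ 33.4444.
Δq = 33.4444 − 19 = +14.44.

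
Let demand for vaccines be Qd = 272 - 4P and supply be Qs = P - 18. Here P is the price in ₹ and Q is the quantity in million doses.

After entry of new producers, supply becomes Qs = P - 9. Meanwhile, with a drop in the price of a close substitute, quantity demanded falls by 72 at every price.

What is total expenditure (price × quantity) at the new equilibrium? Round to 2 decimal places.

Initially, 272 - 4P = P - 18, so 290 = 5P and P = 58, Q = 40.
The shock moves the curves to Qd = 200 - 4P and Qs = P - 9.
Setting them equal: 200 - 4P = P - 9 → 209 = 5P, so P = 41.8 and Q = 32.8.
New expenditure = 41.8 × 32.8 = 1371.04.

1371.04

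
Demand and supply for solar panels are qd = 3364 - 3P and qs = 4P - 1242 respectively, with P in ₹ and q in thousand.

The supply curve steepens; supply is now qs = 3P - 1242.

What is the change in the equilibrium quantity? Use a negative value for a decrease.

Original equilibrium: 3364 - 3P = 4P - 1242 gives 4606 = 7P, so P = 658 and q = 1390.
The new curves are qd = 3364 - 3P (demand) and qs = 3P - 1242 (supply).
New equilibrium: 3364 - 3P = 3P - 1242 ⇒ 4606 = 6P ⇒ P = 2303/3 ≈ 767.6667, q = 1061.
Δq = 1061 − 1390 = -329.

-329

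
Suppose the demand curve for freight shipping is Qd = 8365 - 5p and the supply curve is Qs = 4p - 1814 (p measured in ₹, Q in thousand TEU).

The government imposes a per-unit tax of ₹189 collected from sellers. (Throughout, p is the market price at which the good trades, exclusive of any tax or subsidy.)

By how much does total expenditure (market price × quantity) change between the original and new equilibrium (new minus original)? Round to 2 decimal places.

-282660.00

Initially, 8365 - 5p = 4p - 1814, so 10179 = 9p and p = 1131, Q = 2710.
Since sellers keep the price net of the tax, the effective supply curve becomes Qs = 4p - 2570.
Setting them equal: 8365 - 5p = 4p - 2570 → 10935 = 9p, so p = 1215 and Q = 2290.
Expenditure moves from 1131×2710 = 3065010 to 1215×2290 = 2782350; change = -282660.00.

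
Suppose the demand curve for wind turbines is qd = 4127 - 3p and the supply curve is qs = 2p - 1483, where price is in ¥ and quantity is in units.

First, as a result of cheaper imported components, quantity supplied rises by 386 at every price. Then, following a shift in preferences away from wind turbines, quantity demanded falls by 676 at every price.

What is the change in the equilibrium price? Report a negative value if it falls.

Before the shock: 4127 - 3p = 2p - 1483 ⇒ 5610 = 5p ⇒ p = 1122, q = 761.
The shock moves the curves to qd = 3451 - 3p and qs = 2p - 1097.
New equilibrium: 3451 - 3p = 2p - 1097 ⇒ 4548 = 5p ⇒ p = 909.6, q = 722.2.
Δp = 909.6 − 1122 = -212.4.

-212.4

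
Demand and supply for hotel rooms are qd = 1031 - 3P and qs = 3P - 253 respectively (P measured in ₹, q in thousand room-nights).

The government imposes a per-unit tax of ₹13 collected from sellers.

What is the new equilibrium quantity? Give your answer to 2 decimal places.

Solve the original market: 1031 - 3P = 3P - 253, hence P = 214 and q = 389.
Since sellers keep the price net of the tax, the effective supply curve becomes qs = 3P - 292.
Setting them equal: 1031 - 3P = 3P - 292 → 1323 = 6P, so P = 220.5 and q = 369.5.

369.50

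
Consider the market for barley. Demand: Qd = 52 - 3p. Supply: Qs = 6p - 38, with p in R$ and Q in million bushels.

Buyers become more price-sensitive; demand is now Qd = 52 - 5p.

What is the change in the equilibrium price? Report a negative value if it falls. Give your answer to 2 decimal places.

-1.82

Solve the original market: 52 - 3p = 6p - 38, hence p = 10 and Q = 22.
After the shift, demand is Qd = 52 - 5p and supply is Qs = 6p - 38.
Equate the new curves: 52 - 5p = 6p - 38, giving 90 = 11p, p = 90/11 ≈ 8.1818, Q = 122/11 ≈ 11.0909.
Δp = 8.1818 − 10 = -1.82.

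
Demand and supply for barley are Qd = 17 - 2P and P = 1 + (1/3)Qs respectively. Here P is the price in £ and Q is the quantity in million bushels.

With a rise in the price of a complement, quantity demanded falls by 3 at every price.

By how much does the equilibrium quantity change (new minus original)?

-1.8

Initially, 17 - 2P = 3P - 3, so 20 = 5P and P = 4, Q = 9.
After the shift, demand is Qd = 14 - 2P and supply is Qs = 3P - 3.
Equate the new curves: 14 - 2P = 3P - 3, giving 17 = 5P, P = 3.4, Q = 7.2.
ΔQ = 7.2 − 9 = -1.8.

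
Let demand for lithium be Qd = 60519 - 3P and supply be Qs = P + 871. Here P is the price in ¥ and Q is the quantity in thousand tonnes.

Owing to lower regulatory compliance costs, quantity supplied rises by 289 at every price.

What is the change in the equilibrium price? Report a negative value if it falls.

-72.25

Before the shock: 60519 - 3P = P + 871 ⇒ 59648 = 4P ⇒ P = 14912, Q = 15783.
The shock moves the curves to Qd = 60519 - 3P and Qs = P + 1160.
New equilibrium: 60519 - 3P = P + 1160 ⇒ 59359 = 4P ⇒ P = 14839.75, Q = 15999.75.
ΔP = 14839.75 − 14912 = -72.25.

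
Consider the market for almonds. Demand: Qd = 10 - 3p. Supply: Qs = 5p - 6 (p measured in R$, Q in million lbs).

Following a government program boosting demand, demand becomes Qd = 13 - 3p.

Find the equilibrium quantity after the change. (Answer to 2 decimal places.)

5.88

Before the shock: 10 - 3p = 5p - 6 ⇒ 16 = 8p ⇒ p = 2, Q = 4.
After the shift, demand is Qd = 13 - 3p and supply is Qs = 5p - 6.
Equate the new curves: 13 - 3p = 5p - 6, giving 19 = 8p, p = 2.375, Q = 5.875.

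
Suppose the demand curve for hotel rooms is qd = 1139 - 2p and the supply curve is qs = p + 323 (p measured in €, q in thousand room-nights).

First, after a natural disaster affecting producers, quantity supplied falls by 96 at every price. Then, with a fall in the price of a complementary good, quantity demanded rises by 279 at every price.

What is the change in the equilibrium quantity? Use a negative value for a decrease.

+29

Initially, 1139 - 2p = p + 323, so 816 = 3p and p = 272, q = 595.
The new curves are qd = 1418 - 2p (demand) and qs = p + 227 (supply).
Setting them equal: 1418 - 2p = p + 227 → 1191 = 3p, so p = 397 and q = 624.
Δq = 624 − 595 = +29.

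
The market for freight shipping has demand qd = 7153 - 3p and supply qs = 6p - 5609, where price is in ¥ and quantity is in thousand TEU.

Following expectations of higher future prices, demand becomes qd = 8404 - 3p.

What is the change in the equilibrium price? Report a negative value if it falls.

+139

Initially, 7153 - 3p = 6p - 5609, so 12762 = 9p and p = 1418, q = 2899.
The new curves are qd = 8404 - 3p (demand) and qs = 6p - 5609 (supply).
New equilibrium: 8404 - 3p = 6p - 5609 ⇒ 14013 = 9p ⇒ p = 1557, q = 3733.
Δp = 1557 − 1418 = +139.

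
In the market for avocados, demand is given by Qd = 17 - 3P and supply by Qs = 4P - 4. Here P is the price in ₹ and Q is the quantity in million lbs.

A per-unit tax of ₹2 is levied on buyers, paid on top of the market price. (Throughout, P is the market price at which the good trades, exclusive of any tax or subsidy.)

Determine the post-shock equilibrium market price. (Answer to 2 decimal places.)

2.14

Solve the original market: 17 - 3P = 4P - 4, hence P = 3 and Q = 8.
Since buyers pay the price plus the tax, the effective demand curve becomes Qd = 11 - 3P.
Equate the new curves: 11 - 3P = 4P - 4, giving 15 = 7P, P = 15/7 ≈ 2.1429, Q = 32/7 ≈ 4.5714.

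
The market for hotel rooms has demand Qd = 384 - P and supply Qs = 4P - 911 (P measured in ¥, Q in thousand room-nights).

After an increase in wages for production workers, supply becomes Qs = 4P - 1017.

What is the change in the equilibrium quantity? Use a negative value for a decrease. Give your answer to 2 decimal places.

-21.20

Initially, 384 - P = 4P - 911, so 1295 = 5P and P = 259, Q = 125.
The new curves are Qd = 384 - P (demand) and Qs = 4P - 1017 (supply).
Equate the new curves: 384 - P = 4P - 1017, giving 1401 = 5P, P = 280.2, Q = 103.8.
ΔQ = 103.8 − 125 = -21.20.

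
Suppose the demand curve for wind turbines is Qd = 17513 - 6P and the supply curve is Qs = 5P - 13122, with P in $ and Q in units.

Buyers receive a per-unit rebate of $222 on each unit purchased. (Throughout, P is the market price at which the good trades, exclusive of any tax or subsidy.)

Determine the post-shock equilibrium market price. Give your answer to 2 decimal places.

2906.09

Before the shock: 17513 - 6P = 5P - 13122 ⇒ 30635 = 11P ⇒ P = 2785, Q = 803.
Since buyers' out-of-pocket price is the market price minus the rebate, the effective demand curve becomes Qd = 18845 - 6P.
New equilibrium: 18845 - 6P = 5P - 13122 ⇒ 31967 = 11P ⇒ P = 31967/11 ≈ 2906.0909, Q = 15493/11 ≈ 1408.4545.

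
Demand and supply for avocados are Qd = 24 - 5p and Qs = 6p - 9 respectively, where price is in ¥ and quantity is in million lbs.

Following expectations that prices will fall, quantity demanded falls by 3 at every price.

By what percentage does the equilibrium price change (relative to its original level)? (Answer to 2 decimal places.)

-9.09

Before the shock: 24 - 5p = 6p - 9 ⇒ 33 = 11p ⇒ p = 3, Q = 9.
After the shift, demand is Qd = 21 - 5p and supply is Qs = 6p - 9.
Equate the new curves: 21 - 5p = 6p - 9, giving 30 = 11p, p = 30/11 ≈ 2.7273, Q = 81/11 ≈ 7.3636.
%Δp = (2.7273 − 3) / 3 × 100 = -9.09%.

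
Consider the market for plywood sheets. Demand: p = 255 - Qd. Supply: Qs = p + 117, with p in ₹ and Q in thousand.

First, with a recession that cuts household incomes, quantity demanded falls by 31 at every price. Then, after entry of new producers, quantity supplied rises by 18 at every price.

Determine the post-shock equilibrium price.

44.5

Solve the original market: 255 - p = p + 117, hence p = 69 and Q = 186.
With the change applied: demand Qd = 224 - p, supply Qs = p + 135.
Setting them equal: 224 - p = p + 135 → 89 = 2p, so p = 44.5 and Q = 179.5.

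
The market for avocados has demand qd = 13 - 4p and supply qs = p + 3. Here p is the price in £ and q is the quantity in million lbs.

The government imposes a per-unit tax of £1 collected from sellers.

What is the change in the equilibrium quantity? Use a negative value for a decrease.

Initially, 13 - 4p = p + 3, so 10 = 5p and p = 2, q = 5.
Since sellers keep the price net of the tax, the effective supply curve becomes qs = p + 2.
Clearing the new market: 13 - 4p = p + 2, so p = 2.2 and q = 4.2.
Δq = 4.2 − 5 = -0.8.

-0.8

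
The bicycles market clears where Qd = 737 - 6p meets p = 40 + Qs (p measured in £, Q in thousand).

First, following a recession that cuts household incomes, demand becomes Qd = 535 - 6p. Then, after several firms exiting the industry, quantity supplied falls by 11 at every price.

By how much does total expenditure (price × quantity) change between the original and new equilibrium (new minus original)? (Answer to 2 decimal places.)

-5142.35

Before the shock: 737 - 6p = p - 40 ⇒ 777 = 7p ⇒ p = 111, Q = 71.
With the change applied: demand Qd = 535 - 6p, supply Qs = p - 51.
Clearing the new market: 535 - 6p = p - 51, so p = 586/7 ≈ 83.7143 and Q = 229/7 ≈ 32.7143.
Expenditure moves from 111×71 = 7881 to 83.7143×32.7143 = 2738.6531; change = -5142.35.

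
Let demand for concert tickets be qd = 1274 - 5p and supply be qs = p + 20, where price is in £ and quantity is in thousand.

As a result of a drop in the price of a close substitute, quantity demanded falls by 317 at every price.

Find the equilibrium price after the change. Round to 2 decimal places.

156.17

Solve the original market: 1274 - 5p = p + 20, hence p = 209 and q = 229.
With the change applied: demand qd = 957 - 5p, supply qs = p + 20.
Clearing the new market: 957 - 5p = p + 20, so p = 937/6 ≈ 156.1667 and q = 1057/6 ≈ 176.1667.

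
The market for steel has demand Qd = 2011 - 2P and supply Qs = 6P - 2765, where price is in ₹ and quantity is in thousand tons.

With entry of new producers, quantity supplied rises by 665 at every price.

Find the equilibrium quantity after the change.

Initially, 2011 - 2P = 6P - 2765, so 4776 = 8P and P = 597, Q = 817.
After the shift, demand is Qd = 2011 - 2P and supply is Qs = 6P - 2100.
Equate the new curves: 2011 - 2P = 6P - 2100, giving 4111 = 8P, P = 513.875, Q = 983.25.

983.25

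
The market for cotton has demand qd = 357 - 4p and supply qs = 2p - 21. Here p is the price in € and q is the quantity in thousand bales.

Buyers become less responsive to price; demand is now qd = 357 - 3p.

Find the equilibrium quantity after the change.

Original equilibrium: 357 - 4p = 2p - 21 gives 378 = 6p, so p = 63 and q = 105.
After the shift, demand is qd = 357 - 3p and supply is qs = 2p - 21.
Setting them equal: 357 - 3p = 2p - 21 → 378 = 5p, so p = 75.6 and q = 130.2.

130.2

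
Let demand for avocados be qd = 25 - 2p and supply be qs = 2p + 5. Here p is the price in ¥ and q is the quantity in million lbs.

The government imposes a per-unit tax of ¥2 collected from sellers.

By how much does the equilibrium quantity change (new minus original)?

-2

Initially, 25 - 2p = 2p + 5, so 20 = 4p and p = 5, q = 15.
Since sellers keep the price net of the tax, the effective supply curve becomes qs = 2p + 1.
Clearing the new market: 25 - 2p = 2p + 1, so p = 6 and q = 13.
Δq = 13 − 15 = -2.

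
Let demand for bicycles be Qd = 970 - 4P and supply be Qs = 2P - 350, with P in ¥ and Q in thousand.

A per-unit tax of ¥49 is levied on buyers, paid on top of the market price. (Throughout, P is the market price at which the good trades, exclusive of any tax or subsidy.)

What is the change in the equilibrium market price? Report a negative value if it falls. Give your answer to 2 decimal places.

-32.67

Original equilibrium: 970 - 4P = 2P - 350 gives 1320 = 6P, so P = 220 and Q = 90.
Since buyers pay the price plus the tax, the effective demand curve becomes Qd = 774 - 4P.
Equate the new curves: 774 - 4P = 2P - 350, giving 1124 = 6P, P = 562/3 ≈ 187.3333, Q = 74/3 ≈ 24.6667.
ΔP = 187.3333 − 220 = -32.67.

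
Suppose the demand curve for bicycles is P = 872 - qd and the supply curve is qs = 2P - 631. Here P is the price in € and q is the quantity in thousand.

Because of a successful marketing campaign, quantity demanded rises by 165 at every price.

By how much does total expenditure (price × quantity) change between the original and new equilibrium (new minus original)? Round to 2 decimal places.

+81565.00

Solve the original market: 872 - P = 2P - 631, hence P = 501 and q = 371.
The new curves are qd = 1037 - P (demand) and qs = 2P - 631 (supply).
Clearing the new market: 1037 - P = 2P - 631, so P = 556 and q = 481.
Expenditure moves from 501×371 = 185871 to 556×481 = 267436; change = +81565.00.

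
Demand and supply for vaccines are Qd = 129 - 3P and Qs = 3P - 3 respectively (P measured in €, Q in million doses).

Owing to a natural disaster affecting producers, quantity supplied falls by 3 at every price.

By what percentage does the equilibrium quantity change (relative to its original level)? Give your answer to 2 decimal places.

Original equilibrium: 129 - 3P = 3P - 3 gives 132 = 6P, so P = 22 and Q = 63.
The new curves are Qd = 129 - 3P (demand) and Qs = 3P - 6 (supply).
Clearing the new market: 129 - 3P = 3P - 6, so P = 22.5 and Q = 61.5.
%ΔQ = (61.5 − 63) / 63 × 100 = -2.38%.

-2.38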